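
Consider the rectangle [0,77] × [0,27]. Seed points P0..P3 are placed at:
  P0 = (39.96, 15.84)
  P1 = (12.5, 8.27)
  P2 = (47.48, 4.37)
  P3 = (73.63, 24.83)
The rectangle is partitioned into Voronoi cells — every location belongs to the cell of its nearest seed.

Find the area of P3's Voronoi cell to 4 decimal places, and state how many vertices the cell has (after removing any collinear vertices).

1. box [0,77]×[0,27]: [(0, 0) (77, 0) (77, 27) (0, 27)]
2. ⊥bis P3·P0 via (56.795,20.335): [(62.2245, 0) (77, 0) (77, 27) (55.0154, 27)]  |A|=496.2609
3. ⊥bis P3·P1 via (43.065,16.55): [(62.2245, 0) (77, 0) (77, 27) (55.0154, 27)]  |A|=496.2609
4. ⊥bis P3·P2 via (60.555,14.6): [(57.1717, 18.9242) (71.9782, 0) (77, 0) (77, 27) (55.0154, 27)]  |A|=403.9706
5. canonical 5-gon: [(57.1717, 18.9242) (71.9782, 0) (77, 0) (77, 27) (55.0154, 27)]
6. shoelace: 403.9706

Area of P3's cell: 403.9706 (5 vertices)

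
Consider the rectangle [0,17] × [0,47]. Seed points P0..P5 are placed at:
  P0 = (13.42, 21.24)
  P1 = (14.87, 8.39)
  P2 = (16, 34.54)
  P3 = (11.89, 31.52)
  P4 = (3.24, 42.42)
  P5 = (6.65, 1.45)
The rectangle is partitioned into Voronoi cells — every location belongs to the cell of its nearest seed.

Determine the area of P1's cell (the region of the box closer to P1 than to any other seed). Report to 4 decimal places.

1. box [0,17]×[0,47]: [(0, 0) (17, 0) (17, 47) (0, 47)]
2. ⊥bis P1·P0 via (14.145,14.815): [(0, 13.2189) (0, 0) (17, 0) (17, 15.1372)]  |A|=241.0263
3. ⊥bis P1·P2 via (15.435,21.465): [(0, 13.2189) (0, 0) (17, 0) (17, 15.1372)]  |A|=241.0263
4. ⊥bis P1·P3 via (13.38,19.955): [(0, 13.2189) (0, 0) (17, 0) (17, 15.1372)]  |A|=241.0263
5. ⊥bis P1·P4 via (9.055,25.405): [(0, 13.2189) (0, 0) (17, 0) (17, 15.1372)]  |A|=241.0263
6. ⊥bis P1·P5 via (10.76,4.92): [(3.4269, 13.6056) (14.9139, 0) (17, 0) (17, 15.1372)]  |A|=116.9204
7. canonical 4-gon: [(3.4269, 13.6056) (14.9139, 0) (17, 0) (17, 15.1372)]
8. shoelace: 116.9204

Area of P1's cell: 116.9204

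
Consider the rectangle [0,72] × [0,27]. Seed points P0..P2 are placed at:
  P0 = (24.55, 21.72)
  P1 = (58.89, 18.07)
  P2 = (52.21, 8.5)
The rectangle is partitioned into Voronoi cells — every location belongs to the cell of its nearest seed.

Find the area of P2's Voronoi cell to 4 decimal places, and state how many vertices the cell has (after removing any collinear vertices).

Area of P2's cell: 491.1535 (4 vertices)

1. box [0,72]×[0,27]: [(0, 0) (72, 0) (72, 27) (0, 27)]
2. ⊥bis P2·P0 via (38.38,15.11): [(31.1582, 0) (72, 0) (72, 27) (44.0628, 27)]  |A|=928.5163
3. ⊥bis P2·P1 via (55.55,13.285): [(42.0212, 22.7283) (31.1582, 0) (72, 0) (72, 1.8027)]  |A|=491.1535
4. canonical 4-gon: [(42.0212, 22.7283) (31.1582, 0) (72, 0) (72, 1.8027)]
5. shoelace: 491.1535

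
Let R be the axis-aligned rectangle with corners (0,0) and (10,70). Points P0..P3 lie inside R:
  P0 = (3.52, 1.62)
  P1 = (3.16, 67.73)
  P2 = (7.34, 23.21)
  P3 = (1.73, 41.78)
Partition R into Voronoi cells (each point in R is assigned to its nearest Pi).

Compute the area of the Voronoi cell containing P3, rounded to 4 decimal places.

1. box [0,10]×[0,70]: [(0, 0) (10, 0) (10, 70) (0, 70)]
2. ⊥bis P3·P0 via (2.625,21.7): [(0, 21.583) (10, 22.0287) (10, 70) (0, 70)]  |A|=481.9414
3. ⊥bis P3·P1 via (2.445,54.755): [(0, 54.8897) (0, 21.583) (10, 22.0287) (10, 54.3387)]  |A|=328.0835
4. ⊥bis P3·P2 via (4.535,32.495): [(0, 54.8897) (0, 31.125) (10, 34.146) (10, 54.3387)]  |A|=219.7873
5. canonical 4-gon: [(0, 54.8897) (0, 31.125) (10, 34.146) (10, 54.3387)]
6. shoelace: 219.7873

Area of P3's cell: 219.7873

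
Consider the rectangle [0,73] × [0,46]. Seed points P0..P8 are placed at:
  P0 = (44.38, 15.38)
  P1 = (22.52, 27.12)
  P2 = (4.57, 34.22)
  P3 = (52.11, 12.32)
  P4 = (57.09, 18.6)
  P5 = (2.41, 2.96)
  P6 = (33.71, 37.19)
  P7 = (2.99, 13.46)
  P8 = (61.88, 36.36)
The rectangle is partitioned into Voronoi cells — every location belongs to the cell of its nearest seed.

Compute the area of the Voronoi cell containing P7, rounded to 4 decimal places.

Area of P7's cell: 254.4718

1. box [0,73]×[0,46]: [(0, 0) (73, 0) (73, 46) (0, 46)]
2. ⊥bis P7·P0 via (23.685,14.42): [(0, 0) (24.3539, 0) (22.2201, 46) (0, 46)]  |A|=1071.2016
3. ⊥bis P7·P1 via (12.755,20.29): [(0, 38.5261) (0, 0) (24.3539, 0) (24.1698, 3.9701)]  |A|=513.9267
4. ⊥bis P7·P2 via (3.78,23.84): [(10.637, 23.3181) (0, 24.1277) (0, 0) (24.3539, 0) (24.1698, 3.9701)]  |A|=437.3486
5. ⊥bis P7·P3 via (27.55,12.89): [(10.637, 23.3181) (0, 24.1277) (0, 0) (24.3539, 0) (24.1698, 3.9701)]  |A|=437.3486
6. ⊥bis P7·P4 via (30.04,16.03): [(10.637, 23.3181) (0, 24.1277) (0, 0) (24.3539, 0) (24.1698, 3.9701)]  |A|=437.3486
7. ⊥bis P7·P5 via (2.7,8.21): [(21.9478, 7.1468) (10.637, 23.3181) (0, 24.1277) (0, 8.3591)]  |A|=254.4718
8. ⊥bis P7·P6 via (18.35,25.325): [(21.9478, 7.1468) (10.637, 23.3181) (0, 24.1277) (0, 8.3591)]  |A|=254.4718
9. ⊥bis P7·P8 via (32.435,24.91): [(21.9478, 7.1468) (10.637, 23.3181) (0, 24.1277) (0, 8.3591)]  |A|=254.4718
10. canonical 4-gon: [(21.9478, 7.1468) (10.637, 23.3181) (0, 24.1277) (0, 8.3591)]
11. shoelace: 254.4718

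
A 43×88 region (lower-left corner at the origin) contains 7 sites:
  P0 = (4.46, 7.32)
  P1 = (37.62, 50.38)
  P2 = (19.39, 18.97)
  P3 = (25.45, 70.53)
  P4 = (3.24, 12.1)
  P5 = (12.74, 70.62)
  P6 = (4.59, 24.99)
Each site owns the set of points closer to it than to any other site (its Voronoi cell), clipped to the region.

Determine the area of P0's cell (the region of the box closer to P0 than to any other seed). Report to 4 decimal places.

1. box [0,43]×[0,88]: [(0, 0) (43, 0) (43, 88) (0, 88)]
2. ⊥bis P0·P1 via (21.04,28.85): [(0, 45.0527) (0, 0) (43, 0) (43, 11.9389)]  |A|=1225.3177
3. ⊥bis P0·P2 via (11.925,13.145): [(0, 28.4274) (0, 0) (22.1822, 0)]  |A|=315.2907
4. ⊥bis P0·P3 via (14.955,38.925): [(0, 28.4274) (0, 0) (22.1822, 0)]  |A|=315.2907
5. ⊥bis P0·P4 via (3.85,9.71): [(12.8191, 11.9992) (0, 8.7274) (0, 0) (22.1822, 0)]  |A|=189.0223
6. ⊥bis P0·P5 via (8.6,38.97): [(12.8191, 11.9992) (0, 8.7274) (0, 0) (22.1822, 0)]  |A|=189.0223
7. ⊥bis P0·P6 via (4.525,16.155): [(12.8191, 11.9992) (0, 8.7274) (0, 0) (22.1822, 0)]  |A|=189.0223
8. canonical 4-gon: [(12.8191, 11.9992) (0, 8.7274) (0, 0) (22.1822, 0)]
9. shoelace: 189.0223

Area of P0's cell: 189.0223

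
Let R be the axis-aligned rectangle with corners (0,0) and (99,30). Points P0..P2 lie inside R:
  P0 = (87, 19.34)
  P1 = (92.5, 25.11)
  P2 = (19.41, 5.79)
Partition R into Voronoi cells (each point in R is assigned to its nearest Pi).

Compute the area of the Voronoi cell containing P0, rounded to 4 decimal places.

1. box [0,99]×[0,30]: [(0, 0) (99, 0) (99, 30) (0, 30)]
2. ⊥bis P0·P1 via (89.75,22.225): [(0, 0) (99, 0) (99, 13.4078) (81.5933, 30) (0, 30)]  |A|=2825.5928
3. ⊥bis P0·P2 via (53.205,12.565): [(55.7239, 0) (99, 0) (99, 13.4078) (81.5933, 30) (49.7097, 30)]  |A|=1244.0874
4. canonical 5-gon: [(55.7239, 0) (99, 0) (99, 13.4078) (81.5933, 30) (49.7097, 30)]
5. shoelace: 1244.0874

Area of P0's cell: 1244.0874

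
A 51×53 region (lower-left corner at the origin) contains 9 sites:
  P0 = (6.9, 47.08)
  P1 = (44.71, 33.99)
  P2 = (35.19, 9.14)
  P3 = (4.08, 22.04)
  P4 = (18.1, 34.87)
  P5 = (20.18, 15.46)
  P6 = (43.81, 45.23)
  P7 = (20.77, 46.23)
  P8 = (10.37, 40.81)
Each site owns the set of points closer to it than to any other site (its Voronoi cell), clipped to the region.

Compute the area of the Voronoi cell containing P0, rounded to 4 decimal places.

Area of P0's cell: 139.6590

1. box [0,51]×[0,53]: [(0, 0) (51, 0) (51, 53) (0, 53)]
2. ⊥bis P0·P1 via (25.805,40.535): [(0, 0) (11.7716, 0) (30.1204, 53) (0, 53)]  |A|=1110.1389
3. ⊥bis P0·P2 via (21.045,28.11): [(0, 12.4178) (21.6629, 28.5708) (30.1204, 53) (0, 53)]  |A|=807.4746
4. ⊥bis P0·P3 via (5.49,34.56): [(0, 35.1783) (23.0517, 32.5822) (30.1204, 53) (0, 53)]  |A|=512.907
5. ⊥bis P0·P4 via (12.5,40.975): [(0, 35.1783) (5.5047, 34.5583) (25.6094, 53) (0, 53)]  |A|=285.1914
6. ⊥bis P0·P5 via (13.54,31.27): [(0, 35.1783) (5.5047, 34.5583) (25.6094, 53) (0, 53)]  |A|=285.1914
7. ⊥bis P0·P6 via (25.355,46.155): [(0, 35.1783) (5.5047, 34.5583) (25.6094, 53) (0, 53)]  |A|=285.1914
8. ⊥bis P0·P7 via (13.835,46.655): [(0, 35.1783) (5.5047, 34.5583) (13.5457, 41.9342) (14.2238, 53) (0, 53)]  |A|=222.1963
9. ⊥bis P0·P8 via (8.635,43.945): [(0, 39.1661) (13.8456, 46.8287) (14.2238, 53) (0, 53)]  |A|=139.659
10. canonical 4-gon: [(0, 39.1661) (13.8456, 46.8287) (14.2238, 53) (0, 53)]
11. shoelace: 139.659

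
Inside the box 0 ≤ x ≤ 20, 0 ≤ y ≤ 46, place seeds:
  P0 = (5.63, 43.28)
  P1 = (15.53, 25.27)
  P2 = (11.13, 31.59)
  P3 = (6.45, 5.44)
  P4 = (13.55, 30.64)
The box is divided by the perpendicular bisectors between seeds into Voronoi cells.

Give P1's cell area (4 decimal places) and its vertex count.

1. box [0,20]×[0,46]: [(0, 0) (20, 0) (20, 46) (0, 46)]
2. ⊥bis P1·P0 via (10.58,34.275): [(0, 28.4592) (0, 0) (20, 0) (20, 39.4531)]  |A|=679.1235
3. ⊥bis P1·P2 via (13.33,28.43): [(0, 19.1496) (0, 0) (20, 0) (20, 33.0737)]  |A|=522.2329
4. ⊥bis P1·P3 via (10.99,15.355): [(1.0724, 19.8962) (20, 11.2294) (20, 33.0737)]  |A|=206.7302
5. ⊥bis P1·P4 via (14.54,27.955): [(10.5172, 26.4717) (1.0724, 19.8962) (20, 11.2294) (20, 29.9682)]  |A|=192.0059
6. canonical 4-gon: [(10.5172, 26.4717) (1.0724, 19.8962) (20, 11.2294) (20, 29.9682)]
7. shoelace: 192.0059

Area of P1's cell: 192.0059 (4 vertices)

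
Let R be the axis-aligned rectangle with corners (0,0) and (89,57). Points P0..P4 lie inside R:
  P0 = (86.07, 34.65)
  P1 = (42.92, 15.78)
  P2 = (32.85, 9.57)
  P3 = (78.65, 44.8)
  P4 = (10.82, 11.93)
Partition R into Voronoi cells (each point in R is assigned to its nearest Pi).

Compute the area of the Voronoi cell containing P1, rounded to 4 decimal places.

Area of P1's cell: 1689.6228

1. box [0,89]×[0,57]: [(0, 0) (89, 0) (89, 57) (0, 57)]
2. ⊥bis P1·P0 via (64.495,25.215): [(0, 0) (75.5218, 0) (50.595, 57) (0, 57)]  |A|=3594.3306
3. ⊥bis P1·P2 via (37.885,12.675): [(45.7015, 0) (75.5218, 0) (50.595, 57) (10.5505, 57)]  |A|=1991.1492
4. ⊥bis P1·P3 via (60.785,30.29): [(45.7015, 0) (75.5218, 0) (64.0145, 26.3138) (39.0911, 57) (10.5505, 57)]  |A|=1814.6425
5. ⊥bis P1·P4 via (26.87,13.855): [(24.3862, 34.5644) (45.7015, 0) (75.5218, 0) (64.0145, 26.3138) (39.0911, 57) (21.6953, 57)]  |A|=1689.6228
6. canonical 6-gon: [(24.3862, 34.5644) (45.7015, 0) (75.5218, 0) (64.0145, 26.3138) (39.0911, 57) (21.6953, 57)]
7. shoelace: 1689.6228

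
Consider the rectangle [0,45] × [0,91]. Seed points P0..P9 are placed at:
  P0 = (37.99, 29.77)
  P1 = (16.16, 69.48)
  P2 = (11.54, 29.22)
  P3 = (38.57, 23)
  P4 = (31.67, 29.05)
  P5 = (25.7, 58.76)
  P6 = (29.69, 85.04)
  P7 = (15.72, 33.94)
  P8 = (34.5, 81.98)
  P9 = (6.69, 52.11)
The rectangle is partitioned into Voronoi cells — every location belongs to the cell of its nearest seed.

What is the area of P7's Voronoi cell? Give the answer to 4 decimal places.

Area of P7's cell: 262.0062

1. box [0,45]×[0,91]: [(0, 0) (45, 0) (45, 91) (0, 91)]
2. ⊥bis P7·P0 via (26.855,31.855): [(0, 0) (20.8902, 0) (37.9297, 91) (0, 91)]  |A|=2676.3092
3. ⊥bis P7·P1 via (15.94,51.71): [(0, 51.9073) (0, 0) (20.8902, 0) (30.539, 51.5293)]  |A|=1330.8271
4. ⊥bis P7·P2 via (13.63,31.58): [(0, 51.9073) (0, 43.6506) (24.9297, 21.573) (30.539, 51.5293)]  |A|=561.395
5. ⊥bis P7·P3 via (27.145,28.47): [(0, 51.9073) (0, 43.6506) (24.1665, 22.2489) (25.6278, 25.3011) (30.539, 51.5293)]  |A|=559.7364
6. ⊥bis P7·P4 via (23.695,31.495): [(29.8398, 51.5379) (0, 51.9073) (0, 43.6506) (21.5663, 24.5517)]  |A|=493.1938
7. ⊥bis P7·P5 via (20.71,46.35): [(27.4219, 43.6512) (7.1079, 51.8193) (0, 51.9073) (0, 43.6506) (21.5663, 24.5517)]  |A|=403.2133
8. ⊥bis P7·P6 via (22.705,59.49): [(27.4219, 43.6512) (7.1079, 51.8193) (0, 51.9073) (0, 43.6506) (21.5663, 24.5517)]  |A|=403.2133
9. ⊥bis P7·P8 via (25.11,57.96): [(27.4219, 43.6512) (7.1079, 51.8193) (0, 51.9073) (0, 43.6506) (21.5663, 24.5517)]  |A|=403.2133
10. ⊥bis P7·P9 via (11.205,43.025): [(27.4219, 43.6512) (19.1542, 46.9756) (4.4802, 39.683) (21.5663, 24.5517)]  |A|=262.0062
11. canonical 4-gon: [(27.4219, 43.6512) (19.1542, 46.9756) (4.4802, 39.683) (21.5663, 24.5517)]
12. shoelace: 262.0062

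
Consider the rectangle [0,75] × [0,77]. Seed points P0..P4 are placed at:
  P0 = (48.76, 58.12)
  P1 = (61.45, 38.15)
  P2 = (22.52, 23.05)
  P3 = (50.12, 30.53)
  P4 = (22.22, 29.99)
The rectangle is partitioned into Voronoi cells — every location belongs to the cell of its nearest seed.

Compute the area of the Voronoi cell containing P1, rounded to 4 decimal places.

Area of P1's cell: 712.8591

1. box [0,75]×[0,77]: [(0, 0) (75, 0) (75, 77) (0, 77)]
2. ⊥bis P1·P0 via (55.105,48.135): [(0, 13.1184) (0, 0) (75, 0) (75, 60.7773)]  |A|=2771.0885
3. ⊥bis P1·P2 via (41.985,30.6): [(39.1228, 37.9791) (53.854, 0) (75, 0) (75, 60.7773)]  |A|=1491.8123
4. ⊥bis P1·P3 via (55.785,34.34): [(49.0815, 44.3073) (75, 5.7697) (75, 60.7773)]  |A|=712.8591
5. ⊥bis P1·P4 via (41.835,34.07): [(49.0815, 44.3073) (75, 5.7697) (75, 60.7773)]  |A|=712.8591
6. canonical 3-gon: [(49.0815, 44.3073) (75, 5.7697) (75, 60.7773)]
7. shoelace: 712.8591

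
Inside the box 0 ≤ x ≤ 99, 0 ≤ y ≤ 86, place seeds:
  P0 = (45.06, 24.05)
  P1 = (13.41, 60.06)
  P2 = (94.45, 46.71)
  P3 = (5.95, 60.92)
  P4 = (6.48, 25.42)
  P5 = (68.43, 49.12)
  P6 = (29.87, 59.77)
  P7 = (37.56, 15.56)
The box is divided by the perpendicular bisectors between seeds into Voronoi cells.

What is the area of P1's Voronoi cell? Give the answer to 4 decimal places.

Area of P1's cell: 513.8498

1. box [0,99]×[0,86]: [(0, 0) (99, 0) (99, 86) (0, 86)]
2. ⊥bis P1·P0 via (29.235,42.055): [(0, 16.3597) (79.2337, 86) (0, 86)]  |A|=2758.93
3. ⊥bis P1·P2 via (53.93,53.385): [(0, 16.3597) (55.9285, 65.5165) (59.3028, 86) (0, 86)]  |A|=2554.8021
4. ⊥bis P1·P3 via (9.68,60.49): [(5.1104, 20.8513) (55.9285, 65.5165) (59.3028, 86) (12.6208, 86)]  |A|=1965.7423
5. ⊥bis P1·P4 via (9.945,42.74): [(7.6859, 43.192) (26.2932, 39.4694) (55.9285, 65.5165) (59.3028, 86) (12.6208, 86)]  |A|=1753.0986
6. ⊥bis P1·P5 via (40.92,54.59): [(7.6859, 43.192) (26.2932, 39.4694) (40.3743, 51.8456) (47.1655, 86) (12.6208, 86)]  |A|=1409.5902
7. ⊥bis P1·P6 via (21.64,59.915): [(7.6859, 43.192) (21.2974, 40.4689) (22.0996, 86) (12.6208, 86)]  |A|=513.8498
8. ⊥bis P1·P7 via (25.485,37.81): [(7.6859, 43.192) (21.2974, 40.4689) (22.0996, 86) (12.6208, 86)]  |A|=513.8498
9. canonical 4-gon: [(7.6859, 43.192) (21.2974, 40.4689) (22.0996, 86) (12.6208, 86)]
10. shoelace: 513.8498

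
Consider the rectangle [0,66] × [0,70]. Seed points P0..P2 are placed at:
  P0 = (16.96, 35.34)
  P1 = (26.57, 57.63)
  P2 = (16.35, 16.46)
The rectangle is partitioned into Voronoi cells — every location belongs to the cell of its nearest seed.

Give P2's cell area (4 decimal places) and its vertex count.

Area of P2's cell: 1674.5457 (4 vertices)

1. box [0,66]×[0,70]: [(0, 0) (66, 0) (66, 70) (0, 70)]
2. ⊥bis P2·P0 via (16.655,25.9): [(0, 26.4381) (0, 0) (66, 0) (66, 24.3057)]  |A|=1674.5457
3. ⊥bis P2·P1 via (21.46,37.045): [(0, 26.4381) (0, 0) (66, 0) (66, 24.3057)]  |A|=1674.5457
4. canonical 4-gon: [(0, 26.4381) (0, 0) (66, 0) (66, 24.3057)]
5. shoelace: 1674.5457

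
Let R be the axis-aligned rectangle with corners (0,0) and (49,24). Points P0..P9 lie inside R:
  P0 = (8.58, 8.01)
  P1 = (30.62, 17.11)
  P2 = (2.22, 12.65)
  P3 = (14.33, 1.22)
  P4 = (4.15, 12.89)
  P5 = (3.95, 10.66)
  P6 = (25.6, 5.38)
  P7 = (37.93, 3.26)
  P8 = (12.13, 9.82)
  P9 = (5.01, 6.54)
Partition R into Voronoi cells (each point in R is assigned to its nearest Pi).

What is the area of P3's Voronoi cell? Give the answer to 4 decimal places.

1. box [0,49]×[0,24]: [(0, 0) (49, 0) (49, 24) (0, 24)]
2. ⊥bis P3·P0 via (11.455,4.615): [(6.0053, 0) (49, 0) (49, 24) (34.3462, 24)]  |A|=691.7827
3. ⊥bis P3·P1 via (22.475,9.165): [(19.9205, 11.7838) (6.0053, 0) (31.415, 0)]  |A|=149.7117
4. ⊥bis P3·P2 via (8.275,6.935): [(19.9205, 11.7838) (6.0053, 0) (31.415, 0)]  |A|=149.7117
5. ⊥bis P3·P4 via (9.24,7.055): [(19.9205, 11.7838) (6.0053, 0) (31.415, 0)]  |A|=149.7117
6. ⊥bis P3·P5 via (9.14,5.94): [(19.9205, 11.7838) (6.0053, 0) (31.415, 0)]  |A|=149.7117
7. ⊥bis P3·P6 via (19.965,3.3): [(17.5686, 9.7922) (6.0053, 0) (21.1831, 0)]  |A|=74.3121
8. ⊥bis P3·P7 via (26.13,2.24): [(17.5686, 9.7922) (6.0053, 0) (21.1831, 0)]  |A|=74.3121
9. ⊥bis P3·P8 via (13.23,5.52): [(18.6352, 6.9027) (12.218, 5.2611) (6.0053, 0) (21.1831, 0)]  |A|=64.1654
10. ⊥bis P3·P9 via (9.67,3.88): [(18.6352, 6.9027) (12.218, 5.2611) (8.8119, 2.3768) (7.4552, 0) (21.1831, 0)]  |A|=62.4424
11. canonical 5-gon: [(18.6352, 6.9027) (12.218, 5.2611) (8.8119, 2.3768) (7.4552, 0) (21.1831, 0)]
12. shoelace: 62.4424

Area of P3's cell: 62.4424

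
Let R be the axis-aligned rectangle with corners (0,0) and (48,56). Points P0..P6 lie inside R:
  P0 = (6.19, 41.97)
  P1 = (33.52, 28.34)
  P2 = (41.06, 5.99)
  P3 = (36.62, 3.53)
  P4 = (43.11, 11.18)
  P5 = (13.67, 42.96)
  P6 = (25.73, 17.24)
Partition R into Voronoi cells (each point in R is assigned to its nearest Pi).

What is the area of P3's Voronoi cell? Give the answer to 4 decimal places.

Area of P3's cell: 150.1140

1. box [0,48]×[0,56]: [(0, 0) (48, 0) (48, 56) (0, 56)]
2. ⊥bis P3·P0 via (21.405,22.75): [(0, 5.8053) (0, 0) (48, 0) (48, 43.8032)]  |A|=1190.6046
3. ⊥bis P3·P1 via (35.07,15.935): [(8.6215, 12.6303) (0, 5.8053) (0, 0) (48, 0) (48, 17.5506)]  |A|=673.7099
4. ⊥bis P3·P2 via (38.84,4.76): [(32.8052, 15.652) (8.6215, 12.6303) (0, 5.8053) (0, 0) (41.4773, 0)]  |A|=489.3245
5. ⊥bis P3·P4 via (39.865,7.355): [(35.2179, 11.2974) (30.4342, 15.3558) (8.6215, 12.6303) (0, 5.8053) (0, 0) (41.4773, 0)]  |A|=483.8047
6. ⊥bis P3·P5 via (25.145,23.245): [(35.2179, 11.2974) (30.4342, 15.3558) (8.6215, 12.6303) (0, 5.8053) (0, 0) (41.4773, 0)]  |A|=483.8047
7. ⊥bis P3·P6 via (31.175,10.385): [(35.2179, 11.2974) (33.8184, 12.4847) (18.1008, 0) (41.4773, 0)]  |A|=150.114
8. canonical 4-gon: [(35.2179, 11.2974) (33.8184, 12.4847) (18.1008, 0) (41.4773, 0)]
9. shoelace: 150.114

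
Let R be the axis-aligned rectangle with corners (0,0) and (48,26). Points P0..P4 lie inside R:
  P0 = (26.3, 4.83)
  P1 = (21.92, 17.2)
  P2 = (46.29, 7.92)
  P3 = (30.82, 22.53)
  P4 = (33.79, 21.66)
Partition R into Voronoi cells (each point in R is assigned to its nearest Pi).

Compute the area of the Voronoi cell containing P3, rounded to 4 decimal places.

1. box [0,48]×[0,26]: [(0, 0) (48, 0) (48, 26) (0, 26)]
2. ⊥bis P3·P0 via (28.56,13.68): [(0, 20.9733) (48, 8.7157) (48, 26) (0, 26)]  |A|=535.4652
3. ⊥bis P3·P1 via (26.37,19.865): [(30.3474, 13.2236) (48, 8.7157) (48, 26) (22.6959, 26)]  |A|=314.205
4. ⊥bis P3·P2 via (38.555,15.225): [(30.3474, 13.2236) (35.4373, 11.9238) (48, 25.226) (48, 26) (22.6959, 26)]  |A|=210.4979
5. ⊥bis P3·P4 via (32.305,22.095): [(29.9169, 13.9424) (33.4489, 26) (22.6959, 26)]  |A|=64.8274
6. canonical 3-gon: [(29.9169, 13.9424) (33.4489, 26) (22.6959, 26)]
7. shoelace: 64.8274

Area of P3's cell: 64.8274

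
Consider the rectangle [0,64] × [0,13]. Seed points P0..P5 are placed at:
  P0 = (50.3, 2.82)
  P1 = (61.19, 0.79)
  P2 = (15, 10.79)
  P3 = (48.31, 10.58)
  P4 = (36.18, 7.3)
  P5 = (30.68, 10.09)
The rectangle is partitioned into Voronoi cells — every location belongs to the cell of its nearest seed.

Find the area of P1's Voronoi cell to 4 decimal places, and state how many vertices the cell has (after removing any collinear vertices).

1. box [0,64]×[0,13]: [(0, 0) (64, 0) (64, 13) (0, 13)]
2. ⊥bis P1·P0 via (55.745,1.805): [(55.4085, 0) (64, 0) (64, 13) (57.8319, 13)]  |A|=95.9375
3. ⊥bis P1·P2 via (38.095,5.79): [(55.4085, 0) (64, 0) (64, 13) (57.8319, 13)]  |A|=95.9375
4. ⊥bis P1·P3 via (54.75,5.685): [(57.0266, 8.6802) (55.4085, 0) (64, 0) (64, 13) (60.3101, 13)]  |A|=90.5847
5. ⊥bis P1·P4 via (48.685,4.045): [(57.0266, 8.6802) (55.4085, 0) (64, 0) (64, 13) (60.3101, 13)]  |A|=90.5847
6. ⊥bis P1·P5 via (45.935,5.44): [(57.0266, 8.6802) (55.4085, 0) (64, 0) (64, 13) (60.3101, 13)]  |A|=90.5847
7. canonical 5-gon: [(57.0266, 8.6802) (55.4085, 0) (64, 0) (64, 13) (60.3101, 13)]
8. shoelace: 90.5847

Area of P1's cell: 90.5847 (5 vertices)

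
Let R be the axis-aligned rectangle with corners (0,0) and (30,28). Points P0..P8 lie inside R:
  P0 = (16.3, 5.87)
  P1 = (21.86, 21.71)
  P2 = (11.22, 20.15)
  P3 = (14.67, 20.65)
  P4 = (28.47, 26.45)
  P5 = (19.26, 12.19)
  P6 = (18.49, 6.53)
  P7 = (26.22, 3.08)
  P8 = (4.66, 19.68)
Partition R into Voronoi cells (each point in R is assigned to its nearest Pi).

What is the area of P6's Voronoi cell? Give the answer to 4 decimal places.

1. box [0,30]×[0,28]: [(0, 0) (30, 0) (30, 28) (0, 28)]
2. ⊥bis P6·P0 via (17.395,6.2): [(19.2635, 0) (30, 0) (30, 28) (10.8251, 28)]  |A|=418.7592
3. ⊥bis P6·P1 via (20.175,14.12): [(14.6377, 15.3493) (19.2635, 0) (30, 0) (30, 11.9388)]  |A|=174.103
4. ⊥bis P6·P2 via (14.855,13.34): [(17.4498, 14.725) (15.1894, 13.5185) (19.2635, 0) (30, 0) (30, 11.9388)]  |A|=171.701
5. ⊥bis P6·P3 via (16.58,13.59): [(19.2764, 14.3195) (15.2743, 13.2368) (19.2635, 0) (30, 0) (30, 11.9388)]  |A|=169.531
6. ⊥bis P6·P4 via (23.48,16.49): [(19.2764, 14.3195) (15.2743, 13.2368) (19.2635, 0) (30, 0) (30, 11.9388)]  |A|=169.531
7. ⊥bis P6·P5 via (18.875,9.36): [(16.3387, 9.705) (19.2635, 0) (30, 0) (30, 7.8465)]  |A|=105.6961
8. ⊥bis P6·P7 via (22.355,4.805): [(24.0724, 8.6529) (16.3387, 9.705) (19.2635, 0) (20.2105, 0)]  |A|=40.0864
9. ⊥bis P6·P8 via (11.575,13.105): [(24.0724, 8.6529) (16.3387, 9.705) (19.2635, 0) (20.2105, 0)]  |A|=40.0864
10. canonical 4-gon: [(24.0724, 8.6529) (16.3387, 9.705) (19.2635, 0) (20.2105, 0)]
11. shoelace: 40.0864

Area of P6's cell: 40.0864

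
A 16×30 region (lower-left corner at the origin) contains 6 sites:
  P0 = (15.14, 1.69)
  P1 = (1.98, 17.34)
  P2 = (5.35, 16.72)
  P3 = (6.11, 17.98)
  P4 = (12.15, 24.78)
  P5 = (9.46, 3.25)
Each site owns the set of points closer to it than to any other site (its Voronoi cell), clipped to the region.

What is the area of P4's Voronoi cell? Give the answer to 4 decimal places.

1. box [0,16]×[0,30]: [(0, 0) (16, 0) (16, 30) (0, 30)]
2. ⊥bis P4·P0 via (13.645,13.235): [(0, 11.4681) (16, 13.54) (16, 30) (0, 30)]  |A|=279.9358
3. ⊥bis P4·P1 via (7.065,21.06): [(12.8635, 13.1338) (16, 13.54) (16, 30) (0.5248, 30)]  |A|=156.317
4. ⊥bis P4·P2 via (8.75,20.75): [(4.9407, 23.9638) (16, 14.6334) (16, 30) (0.5248, 30)]  |A|=131.6777
5. ⊥bis P4·P3 via (9.13,21.38): [(2.5649, 27.2114) (16, 15.2778) (16, 30) (0.5248, 30)]  |A|=120.4744
6. ⊥bis P4·P5 via (10.805,14.015): [(2.5649, 27.2114) (16, 15.2778) (16, 30) (0.5248, 30)]  |A|=120.4744
7. canonical 4-gon: [(2.5649, 27.2114) (16, 15.2778) (16, 30) (0.5248, 30)]
8. shoelace: 120.4744

Area of P4's cell: 120.4744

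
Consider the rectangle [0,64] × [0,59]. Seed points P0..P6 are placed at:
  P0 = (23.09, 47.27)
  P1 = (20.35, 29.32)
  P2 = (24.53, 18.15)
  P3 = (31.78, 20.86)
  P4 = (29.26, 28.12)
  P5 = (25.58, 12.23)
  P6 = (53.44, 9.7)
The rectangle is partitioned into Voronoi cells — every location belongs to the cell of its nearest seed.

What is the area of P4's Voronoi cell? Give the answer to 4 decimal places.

Area of P4's cell: 472.1773

1. box [0,64]×[0,59]: [(0, 0) (64, 0) (64, 59) (0, 59)]
2. ⊥bis P4·P0 via (26.175,37.695): [(0, 29.2616) (0, 0) (64, 0) (64, 49.882)]  |A|=2532.5936
3. ⊥bis P4·P1 via (24.805,28.72): [(26.0064, 37.6407) (20.937, 0) (64, 0) (64, 49.882)]  |A|=1758.0574
4. ⊥bis P4·P2 via (26.895,23.135): [(26.0064, 37.6407) (24.2235, 24.4024) (64, 5.5315) (64, 49.882)]  |A|=1122.6242
5. ⊥bis P4·P3 via (30.52,24.49): [(26.0064, 37.6407) (24.2235, 24.4024) (26.7772, 23.1909) (64, 36.1112) (64, 49.882)]  |A|=553.4952
6. ⊥bis P4·P5 via (27.42,20.175): [(26.0064, 37.6407) (24.2235, 24.4024) (26.7772, 23.1909) (64, 36.1112) (64, 49.882)]  |A|=553.4952
7. ⊥bis P4·P6 via (41.35,18.91): [(26.0064, 37.6407) (24.2235, 24.4024) (26.7772, 23.1909) (51.0219, 31.6064) (64, 48.6427) (64, 49.882)]  |A|=472.1773
8. canonical 6-gon: [(26.0064, 37.6407) (24.2235, 24.4024) (26.7772, 23.1909) (51.0219, 31.6064) (64, 48.6427) (64, 49.882)]
9. shoelace: 472.1773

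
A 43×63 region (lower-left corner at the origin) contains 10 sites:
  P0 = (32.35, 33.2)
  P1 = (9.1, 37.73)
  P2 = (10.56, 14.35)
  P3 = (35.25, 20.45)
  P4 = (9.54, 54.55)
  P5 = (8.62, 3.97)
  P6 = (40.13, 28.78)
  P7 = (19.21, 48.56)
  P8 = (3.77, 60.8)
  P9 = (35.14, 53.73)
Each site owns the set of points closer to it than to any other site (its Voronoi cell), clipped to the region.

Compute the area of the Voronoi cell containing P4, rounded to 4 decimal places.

1. box [0,43]×[0,63]: [(0, 0) (43, 0) (43, 63) (0, 63)]
2. ⊥bis P4·P0 via (20.945,43.875): [(0, 21.4977) (38.8459, 63) (0, 63)]  |A|=806.0965
3. ⊥bis P4·P1 via (9.32,46.14): [(0, 46.3838) (22.7365, 45.789) (38.8459, 63) (0, 63)]  |A|=523.1847
4. ⊥bis P4·P2 via (10.05,34.45): [(0, 46.3838) (22.7365, 45.789) (38.8459, 63) (0, 63)]  |A|=523.1847
5. ⊥bis P4·P3 via (22.395,37.5): [(0, 46.3838) (22.7365, 45.789) (38.8459, 63) (0, 63)]  |A|=523.1847
6. ⊥bis P4·P5 via (9.08,29.26): [(0, 46.3838) (22.7365, 45.789) (38.8459, 63) (0, 63)]  |A|=523.1847
7. ⊥bis P4·P6 via (24.835,41.665): [(0, 46.3838) (22.7365, 45.789) (38.8459, 63) (0, 63)]  |A|=523.1847
8. ⊥bis P4·P7 via (14.375,51.555): [(0, 46.3838) (10.9936, 46.0962) (21.4645, 63) (0, 63)]  |A|=272.7516
9. ⊥bis P4·P8 via (6.655,57.675): [(0, 51.5311) (0, 46.3838) (10.9936, 46.0962) (21.4645, 63) (12.423, 63)]  |A|=201.5127
10. ⊥bis P4·P9 via (22.34,54.14): [(0, 51.5311) (0, 46.3838) (10.9936, 46.0962) (21.4645, 63) (12.423, 63)]  |A|=201.5127
11. canonical 5-gon: [(0, 51.5311) (0, 46.3838) (10.9936, 46.0962) (21.4645, 63) (12.423, 63)]
12. shoelace: 201.5127

Area of P4's cell: 201.5127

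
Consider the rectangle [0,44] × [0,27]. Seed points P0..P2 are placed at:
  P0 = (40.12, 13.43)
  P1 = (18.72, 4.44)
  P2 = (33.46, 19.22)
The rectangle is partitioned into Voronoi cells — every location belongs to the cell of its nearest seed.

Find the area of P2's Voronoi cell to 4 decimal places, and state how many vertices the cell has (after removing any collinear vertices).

1. box [0,44]×[0,27]: [(0, 0) (44, 0) (44, 27) (0, 27)]
2. ⊥bis P2·P0 via (36.79,16.325): [(0, 0) (22.5975, 0) (44, 24.6184) (44, 27) (0, 27)]  |A|=924.5532
3. ⊥bis P2·P1 via (26.09,11.83): [(29.728, 8.2019) (44, 24.6184) (44, 27) (10.8788, 27)]  |A|=328.3036
4. canonical 4-gon: [(29.728, 8.2019) (44, 24.6184) (44, 27) (10.8788, 27)]
5. shoelace: 328.3036

Area of P2's cell: 328.3036 (4 vertices)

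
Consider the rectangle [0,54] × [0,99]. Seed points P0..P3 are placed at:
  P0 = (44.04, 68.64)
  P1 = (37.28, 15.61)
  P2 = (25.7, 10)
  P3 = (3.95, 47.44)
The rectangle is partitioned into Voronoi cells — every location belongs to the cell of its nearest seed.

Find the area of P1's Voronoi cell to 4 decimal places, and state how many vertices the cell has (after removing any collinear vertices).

1. box [0,54]×[0,99]: [(0, 0) (54, 0) (54, 99) (0, 99)]
2. ⊥bis P1·P0 via (40.66,42.125): [(0, 47.3081) (0, 0) (54, 0) (54, 40.4245)]  |A|=2368.7807
3. ⊥bis P1·P2 via (31.49,12.805): [(15.7472, 45.3008) (37.6935, 0) (54, 0) (54, 40.4245)]  |A|=1142.5234
4. ⊥bis P1·P3 via (20.615,31.525): [(31.8148, 43.2525) (21.8132, 32.7796) (37.6935, 0) (54, 0) (54, 40.4245)]  |A|=1048.1439
5. canonical 5-gon: [(31.8148, 43.2525) (21.8132, 32.7796) (37.6935, 0) (54, 0) (54, 40.4245)]
6. shoelace: 1048.1439

Area of P1's cell: 1048.1439 (5 vertices)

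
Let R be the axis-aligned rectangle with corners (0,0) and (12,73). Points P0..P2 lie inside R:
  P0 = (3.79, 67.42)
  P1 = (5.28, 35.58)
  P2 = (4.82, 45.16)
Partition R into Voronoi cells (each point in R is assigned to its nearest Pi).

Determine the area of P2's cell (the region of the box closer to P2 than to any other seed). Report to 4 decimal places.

Area of P2's cell: 191.4338

1. box [0,12]×[0,73]: [(0, 0) (12, 0) (12, 73) (0, 73)]
2. ⊥bis P2·P0 via (4.305,56.29): [(0, 56.0908) (0, 0) (12, 0) (12, 56.6461)]  |A|=676.4212
3. ⊥bis P2·P1 via (5.05,40.37): [(0, 56.0908) (0, 40.1275) (12, 40.7037) (12, 56.6461)]  |A|=191.4338
4. canonical 4-gon: [(0, 56.0908) (0, 40.1275) (12, 40.7037) (12, 56.6461)]
5. shoelace: 191.4338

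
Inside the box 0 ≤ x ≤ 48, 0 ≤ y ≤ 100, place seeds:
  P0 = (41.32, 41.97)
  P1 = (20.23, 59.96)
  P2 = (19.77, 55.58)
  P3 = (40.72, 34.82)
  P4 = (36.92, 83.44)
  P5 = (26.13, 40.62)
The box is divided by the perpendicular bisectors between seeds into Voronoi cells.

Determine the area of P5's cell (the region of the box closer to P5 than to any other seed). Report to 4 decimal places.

1. box [0,48]×[0,100]: [(0, 0) (48, 0) (48, 100) (0, 100)]
2. ⊥bis P5·P0 via (33.725,41.295): [(0, 0) (37.3951, 0) (28.5076, 100) (0, 100)]  |A|=3295.135
3. ⊥bis P5·P1 via (23.18,50.29): [(0, 43.2185) (0, 0) (37.3951, 0) (32.6683, 53.1846)]  |A|=1700.3589
4. ⊥bis P5·P2 via (22.95,48.1): [(0, 38.3432) (0, 0) (37.3951, 0) (32.7499, 52.2663)]  |A|=1605.1188
5. ⊥bis P5·P3 via (33.425,37.72): [(0, 38.3432) (0, 0) (18.4301, 0) (33.9299, 38.99) (32.7499, 52.2663)]  |A|=1235.3965
6. ⊥bis P5·P4 via (31.525,62.03): [(0, 38.3432) (0, 0) (18.4301, 0) (33.9299, 38.99) (32.7499, 52.2663)]  |A|=1235.3965
7. canonical 5-gon: [(0, 38.3432) (0, 0) (18.4301, 0) (33.9299, 38.99) (32.7499, 52.2663)]
8. shoelace: 1235.3965

Area of P5's cell: 1235.3965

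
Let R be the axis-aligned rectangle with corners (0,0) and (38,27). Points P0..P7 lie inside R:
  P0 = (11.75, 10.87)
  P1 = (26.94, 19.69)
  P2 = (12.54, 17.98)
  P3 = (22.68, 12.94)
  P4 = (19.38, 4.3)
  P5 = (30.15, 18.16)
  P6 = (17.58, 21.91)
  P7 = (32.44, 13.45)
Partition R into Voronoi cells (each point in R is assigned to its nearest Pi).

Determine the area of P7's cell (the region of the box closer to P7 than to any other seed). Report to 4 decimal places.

1. box [0,38]×[0,27]: [(0, 0) (38, 0) (38, 27) (0, 27)]
2. ⊥bis P7·P0 via (22.095,12.16): [(23.6113, 0) (38, 0) (38, 27) (20.2445, 27)]  |A|=433.9466
3. ⊥bis P7·P1 via (29.69,16.57): [(22.3516, 10.1019) (23.6113, 0) (38, 0) (38, 23.8945)]  |A|=259.6314
4. ⊥bis P7·P2 via (22.49,15.715): [(22.3516, 10.1019) (23.6113, 0) (38, 0) (38, 23.8945)]  |A|=259.6314
5. ⊥bis P7·P3 via (27.56,13.195): [(27.4852, 14.6267) (28.2495, 0) (38, 0) (38, 23.8945)]  |A|=196.9318
6. ⊥bis P7·P4 via (25.91,8.875): [(27.4852, 14.6267) (27.9369, 5.9819) (32.1279, 0) (38, 0) (38, 23.8945)]  |A|=185.3315
7. ⊥bis P7·P5 via (31.295,15.805): [(27.5195, 13.9694) (27.9369, 5.9819) (32.1279, 0) (38, 0) (38, 19.065)]  |A|=156.4088
8. ⊥bis P7·P6 via (25.01,17.68): [(27.5195, 13.9694) (27.9369, 5.9819) (32.1279, 0) (38, 0) (38, 19.065)]  |A|=156.4088
9. canonical 5-gon: [(27.5195, 13.9694) (27.9369, 5.9819) (32.1279, 0) (38, 0) (38, 19.065)]
10. shoelace: 156.4088

Area of P7's cell: 156.4088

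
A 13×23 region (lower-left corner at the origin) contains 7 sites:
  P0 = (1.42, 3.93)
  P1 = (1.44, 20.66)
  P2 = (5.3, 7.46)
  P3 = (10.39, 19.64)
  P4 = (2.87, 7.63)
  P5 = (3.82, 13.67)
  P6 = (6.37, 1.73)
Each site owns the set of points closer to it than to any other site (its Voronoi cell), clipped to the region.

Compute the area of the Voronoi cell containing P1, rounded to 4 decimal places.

1. box [0,13]×[0,23]: [(0, 0) (13, 0) (13, 23) (0, 23)]
2. ⊥bis P1·P0 via (1.43,12.295): [(0, 12.2967) (13, 12.2812) (13, 23) (0, 23)]  |A|=139.2438
3. ⊥bis P1·P2 via (3.37,14.06): [(0, 13.0745) (13, 16.876) (13, 23) (0, 23)]  |A|=104.3213
4. ⊥bis P1·P3 via (5.915,20.15): [(0, 13.0745) (5.2848, 14.6199) (6.2398, 23) (0, 23)]  |A|=52.3719
5. ⊥bis P1·P4 via (2.155,14.145): [(0, 13.9085) (4.5652, 14.4095) (5.2848, 14.6199) (6.2398, 23) (0, 23)]  |A|=50.4682
6. ⊥bis P1·P5 via (2.63,17.165): [(0, 16.2695) (5.6937, 18.2081) (6.2398, 23) (0, 23)]  |A|=34.1108
7. ⊥bis P1·P6 via (3.905,11.195): [(0, 16.2695) (5.6937, 18.2081) (6.2398, 23) (0, 23)]  |A|=34.1108
8. canonical 4-gon: [(0, 16.2695) (5.6937, 18.2081) (6.2398, 23) (0, 23)]
9. shoelace: 34.1108

Area of P1's cell: 34.1108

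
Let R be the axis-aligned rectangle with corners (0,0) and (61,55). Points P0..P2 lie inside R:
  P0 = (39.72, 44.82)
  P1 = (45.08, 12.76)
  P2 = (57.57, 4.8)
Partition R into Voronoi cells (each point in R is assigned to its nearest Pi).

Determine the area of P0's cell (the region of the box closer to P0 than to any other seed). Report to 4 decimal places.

1. box [0,61]×[0,55]: [(0, 0) (61, 0) (61, 55) (0, 55)]
2. ⊥bis P0·P1 via (42.4,28.79): [(0, 21.7013) (61, 31.8997) (61, 55) (0, 55)]  |A|=1720.1707
3. ⊥bis P0·P2 via (48.645,24.81): [(0, 21.7013) (61, 31.8997) (61, 55) (0, 55)]  |A|=1720.1707
4. canonical 4-gon: [(0, 21.7013) (61, 31.8997) (61, 55) (0, 55)]
5. shoelace: 1720.1707

Area of P0's cell: 1720.1707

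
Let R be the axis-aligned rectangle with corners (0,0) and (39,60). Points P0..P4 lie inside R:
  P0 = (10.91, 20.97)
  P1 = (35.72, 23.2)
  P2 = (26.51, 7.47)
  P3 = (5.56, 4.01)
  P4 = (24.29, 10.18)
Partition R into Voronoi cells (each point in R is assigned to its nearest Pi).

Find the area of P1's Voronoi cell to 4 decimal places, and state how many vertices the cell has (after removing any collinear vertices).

Area of P1's cell: 753.4453 (5 vertices)

1. box [0,39]×[0,60]: [(0, 0) (39, 0) (39, 60) (0, 60)]
2. ⊥bis P1·P0 via (23.315,22.085): [(25.3001, 0) (39, 0) (39, 60) (19.9071, 60)]  |A|=983.7855
3. ⊥bis P1·P2 via (31.115,15.335): [(23.5221, 19.7807) (39, 10.7183) (39, 60) (19.9071, 60)]  |A|=765.3404
4. ⊥bis P1·P3 via (20.64,13.605): [(23.5221, 19.7807) (39, 10.7183) (39, 60) (19.9071, 60)]  |A|=765.3404
5. ⊥bis P1·P4 via (30.005,16.69): [(23.2684, 22.604) (32.4166, 14.5729) (39, 10.7183) (39, 60) (19.9071, 60)]  |A|=753.4453
6. canonical 5-gon: [(23.2684, 22.604) (32.4166, 14.5729) (39, 10.7183) (39, 60) (19.9071, 60)]
7. shoelace: 753.4453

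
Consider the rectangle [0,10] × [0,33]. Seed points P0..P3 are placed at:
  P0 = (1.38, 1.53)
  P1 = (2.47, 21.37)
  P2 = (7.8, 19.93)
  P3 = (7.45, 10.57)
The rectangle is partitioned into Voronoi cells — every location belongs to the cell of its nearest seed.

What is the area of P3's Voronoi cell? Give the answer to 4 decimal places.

Area of P3's cell: 93.4685

1. box [0,10]×[0,33]: [(0, 0) (10, 0) (10, 33) (0, 33)]
2. ⊥bis P3·P0 via (4.415,6.05): [(0, 9.0145) (10, 2.2999) (10, 33) (0, 33)]  |A|=273.428
3. ⊥bis P3·P1 via (4.96,15.97): [(0, 13.6829) (0, 9.0145) (10, 2.2999) (10, 18.294)]  |A|=103.3125
4. ⊥bis P3·P2 via (7.625,15.25): [(3.7156, 15.3962) (0, 13.6829) (0, 9.0145) (10, 2.2999) (10, 15.1612)]  |A|=93.4685
5. canonical 5-gon: [(3.7156, 15.3962) (0, 13.6829) (0, 9.0145) (10, 2.2999) (10, 15.1612)]
6. shoelace: 93.4685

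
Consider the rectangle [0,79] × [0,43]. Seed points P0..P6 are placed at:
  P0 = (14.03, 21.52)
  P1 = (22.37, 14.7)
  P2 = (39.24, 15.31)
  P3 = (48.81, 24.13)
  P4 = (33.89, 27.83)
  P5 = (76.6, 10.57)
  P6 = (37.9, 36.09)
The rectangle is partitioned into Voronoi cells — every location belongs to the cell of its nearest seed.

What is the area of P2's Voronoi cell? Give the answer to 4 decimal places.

Area of P2's cell: 440.2769

1. box [0,79]×[0,43]: [(0, 0) (79, 0) (79, 43) (0, 43)]
2. ⊥bis P2·P0 via (26.635,18.415): [(22.0988, 0) (79, 0) (79, 43) (32.691, 43)]  |A|=2219.018
3. ⊥bis P2·P1 via (30.805,15.005): [(30.1637, 32.7401) (31.3476, 0) (79, 0) (79, 43) (32.691, 43)]  |A|=2067.6155
4. ⊥bis P2·P3 via (44.025,19.72): [(30.5563, 34.334) (30.1637, 32.7401) (31.3476, 0) (62.1995, 0)]  |A|=537.0059
5. ⊥bis P2·P4 via (36.565,21.57): [(40.6939, 23.3343) (30.6589, 19.0462) (31.3476, 0) (62.1995, 0)]  |A|=456.9968
6. ⊥bis P2·P5 via (57.92,12.94): [(56.9948, 5.6474) (40.6939, 23.3343) (30.6589, 19.0462) (31.3476, 0) (56.2783, 0)]  |A|=440.2769
7. ⊥bis P2·P6 via (38.57,25.7): [(56.9948, 5.6474) (40.6939, 23.3343) (30.6589, 19.0462) (31.3476, 0) (56.2783, 0)]  |A|=440.2769
8. canonical 5-gon: [(56.9948, 5.6474) (40.6939, 23.3343) (30.6589, 19.0462) (31.3476, 0) (56.2783, 0)]
9. shoelace: 440.2769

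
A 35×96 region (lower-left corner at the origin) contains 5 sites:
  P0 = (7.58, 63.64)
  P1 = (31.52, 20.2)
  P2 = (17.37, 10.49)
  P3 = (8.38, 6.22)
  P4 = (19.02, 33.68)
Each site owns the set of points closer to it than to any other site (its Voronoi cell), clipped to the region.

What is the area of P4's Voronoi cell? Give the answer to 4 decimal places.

1. box [0,35]×[0,96]: [(0, 0) (35, 0) (35, 96) (0, 96)]
2. ⊥bis P4·P0 via (13.3,48.66): [(0, 43.5815) (0, 0) (35, 0) (35, 56.946)]  |A|=1759.2308
3. ⊥bis P4·P1 via (25.27,26.94): [(0, 43.5815) (0, 3.5071) (35, 35.9626) (35, 56.946)]  |A|=1068.51
4. ⊥bis P4·P2 via (18.195,22.085): [(0, 43.5815) (0, 23.3796) (19.9033, 21.9635) (35, 35.9626) (35, 56.946)]  |A|=870.7463
5. ⊥bis P4·P3 via (13.7,19.95): [(0, 43.5815) (0, 25.2584) (5.9395, 22.957) (19.9033, 21.9635) (35, 35.9626) (35, 56.946)]  |A|=865.1668
6. canonical 6-gon: [(0, 43.5815) (0, 25.2584) (5.9395, 22.957) (19.9033, 21.9635) (35, 35.9626) (35, 56.946)]
7. shoelace: 865.1668

Area of P4's cell: 865.1668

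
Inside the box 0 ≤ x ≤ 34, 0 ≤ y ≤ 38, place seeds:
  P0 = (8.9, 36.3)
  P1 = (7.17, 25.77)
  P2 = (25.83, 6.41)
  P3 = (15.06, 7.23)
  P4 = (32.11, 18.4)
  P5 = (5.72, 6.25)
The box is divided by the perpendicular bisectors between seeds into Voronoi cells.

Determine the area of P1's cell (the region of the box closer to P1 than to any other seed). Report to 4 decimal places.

Area of P1's cell: 274.5998

1. box [0,34]×[0,38]: [(0, 0) (34, 0) (34, 38) (0, 38)]
2. ⊥bis P1·P0 via (8.035,31.035): [(0, 32.3551) (0, 0) (34, 0) (34, 26.7691)]  |A|=1005.112
3. ⊥bis P1·P2 via (16.5,16.09): [(28.5147, 27.6703) (0, 32.3551) (0, 0.1866)]  |A|=458.6383
4. ⊥bis P1·P3 via (11.115,16.5): [(21.5191, 20.9276) (28.5147, 27.6703) (0, 32.3551) (0, 11.7698)]  |A|=334.0078
5. ⊥bis P1·P4 via (19.64,22.085): [(18.9785, 19.8464) (21.625, 28.8023) (0, 32.3551) (0, 11.7698)]  |A|=296.8748
6. ⊥bis P1·P5 via (6.445,16.01): [(9.4407, 15.7875) (18.9785, 19.8464) (21.625, 28.8023) (0, 32.3551) (0, 16.4888)]  |A|=274.5998
7. canonical 5-gon: [(9.4407, 15.7875) (18.9785, 19.8464) (21.625, 28.8023) (0, 32.3551) (0, 16.4888)]
8. shoelace: 274.5998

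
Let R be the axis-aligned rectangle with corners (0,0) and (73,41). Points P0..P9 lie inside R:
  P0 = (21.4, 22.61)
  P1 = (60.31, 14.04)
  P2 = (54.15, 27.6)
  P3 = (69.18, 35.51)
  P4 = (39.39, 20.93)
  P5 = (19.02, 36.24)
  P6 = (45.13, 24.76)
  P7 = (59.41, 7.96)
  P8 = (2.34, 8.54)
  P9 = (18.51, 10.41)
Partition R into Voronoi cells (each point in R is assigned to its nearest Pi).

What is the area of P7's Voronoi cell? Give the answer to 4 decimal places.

Area of P7's cell: 321.4453

1. box [0,73]×[0,41]: [(0, 0) (73, 0) (73, 41) (0, 41)]
2. ⊥bis P7·P0 via (40.405,15.285): [(34.5138, 0) (73, 0) (73, 41) (50.3162, 41)]  |A|=1253.9854
3. ⊥bis P7·P1 via (59.86,11): [(39.8927, 13.9557) (34.5138, 0) (73, 0) (73, 9.0549)]  |A|=418.4434
4. ⊥bis P7·P2 via (56.78,17.78): [(41.5723, 13.7071) (39.5925, 13.1768) (34.5138, 0) (73, 0) (73, 9.0549)]  |A|=417.7519
5. ⊥bis P7·P3 via (64.295,21.735): [(41.5723, 13.7071) (39.5925, 13.1768) (34.5138, 0) (73, 0) (73, 9.0549)]  |A|=417.7519
6. ⊥bis P7·P4 via (49.4,14.445): [(48.2788, 12.7143) (40.0418, 0) (73, 0) (73, 9.0549)]  |A|=321.4453
7. ⊥bis P7·P5 via (39.215,22.1): [(48.2788, 12.7143) (40.0418, 0) (73, 0) (73, 9.0549)]  |A|=321.4453
8. ⊥bis P7·P6 via (52.27,16.36): [(48.2788, 12.7143) (40.0418, 0) (73, 0) (73, 9.0549)]  |A|=321.4453
9. ⊥bis P7·P8 via (30.875,8.25): [(48.2788, 12.7143) (40.0418, 0) (73, 0) (73, 9.0549)]  |A|=321.4453
10. ⊥bis P7·P9 via (38.96,9.185): [(48.2788, 12.7143) (40.0418, 0) (73, 0) (73, 9.0549)]  |A|=321.4453
11. canonical 4-gon: [(48.2788, 12.7143) (40.0418, 0) (73, 0) (73, 9.0549)]
12. shoelace: 321.4453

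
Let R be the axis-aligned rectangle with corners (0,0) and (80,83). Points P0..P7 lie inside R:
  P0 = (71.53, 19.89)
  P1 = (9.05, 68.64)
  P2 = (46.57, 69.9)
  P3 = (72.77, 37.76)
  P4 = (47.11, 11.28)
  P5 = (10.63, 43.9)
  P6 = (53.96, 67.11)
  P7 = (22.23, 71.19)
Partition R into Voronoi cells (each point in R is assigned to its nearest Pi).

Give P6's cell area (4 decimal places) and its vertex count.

Area of P6's cell: 974.7513 (6 vertices)

1. box [0,80]×[0,83]: [(0, 0) (80, 0) (80, 83) (0, 83)]
2. ⊥bis P6·P0 via (62.745,43.5): [(0, 20.1533) (80, 49.9204) (80, 83) (0, 83)]  |A|=3837.0515
3. ⊥bis P6·P1 via (31.505,67.875): [(30.2628, 31.4138) (80, 49.9204) (80, 83) (32.0203, 83)]  |A|=2060.1896
4. ⊥bis P6·P2 via (50.265,68.505): [(37.2421, 34.0107) (80, 49.9204) (80, 83) (55.7374, 83)]  |A|=1301.5115
5. ⊥bis P6·P3 via (63.365,52.435): [(38.0801, 36.2303) (80, 63.0961) (80, 83) (55.7374, 83)]  |A|=984.5619
6. ⊥bis P6·P4 via (50.535,39.195): [(39.7012, 40.5242) (43.9641, 40.0012) (80, 63.0961) (80, 83) (55.7374, 83)]  |A|=974.9857
7. ⊥bis P6·P5 via (32.295,55.505): [(39.9569, 41.2013) (40.363, 40.443) (43.9641, 40.0012) (80, 63.0961) (80, 83) (55.7374, 83)]  |A|=974.7513
8. ⊥bis P6·P7 via (38.095,69.15): [(39.9569, 41.2013) (40.363, 40.443) (43.9641, 40.0012) (80, 63.0961) (80, 83) (55.7374, 83)]  |A|=974.7513
9. canonical 6-gon: [(39.9569, 41.2013) (40.363, 40.443) (43.9641, 40.0012) (80, 63.0961) (80, 83) (55.7374, 83)]
10. shoelace: 974.7513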